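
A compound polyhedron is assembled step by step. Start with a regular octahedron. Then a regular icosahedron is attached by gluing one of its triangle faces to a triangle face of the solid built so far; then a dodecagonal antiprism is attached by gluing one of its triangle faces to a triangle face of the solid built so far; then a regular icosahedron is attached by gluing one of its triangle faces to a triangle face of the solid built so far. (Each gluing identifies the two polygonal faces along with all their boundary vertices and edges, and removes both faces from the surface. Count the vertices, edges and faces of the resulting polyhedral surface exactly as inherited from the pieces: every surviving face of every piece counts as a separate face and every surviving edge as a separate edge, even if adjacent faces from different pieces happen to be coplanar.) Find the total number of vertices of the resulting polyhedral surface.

45

A regular octahedron: V=6, E=12, F=8.
Attach a regular icosahedron (V=12, E=30, F=20) along a 3-gon: merge 3 vertices and 3 edges, delete both glued faces → V=15, E=39, F=26.
Attach a dodecagonal antiprism (V=24, E=48, F=26) along a 3-gon: merge 3 vertices and 3 edges, delete both glued faces → V=36, E=84, F=50.
Attach a regular icosahedron (V=12, E=30, F=20) along a 3-gon: merge 3 vertices and 3 edges, delete both glued faces → V=45, E=111, F=68.
Check: V − E + F = 45 − 111 + 68 = 2.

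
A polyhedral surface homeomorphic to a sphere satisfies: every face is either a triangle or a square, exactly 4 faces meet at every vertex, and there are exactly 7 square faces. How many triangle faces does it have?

Let x be the number of triangles; then F = 7 + x.
Edge–face incidences: 2E = 4·7 + 3·x = 28 + 3x.
Every vertex has degree 4, so 4V = 2E.
Euler: V − E + F = 2 ⇒ (2E)/4 − E + (7 + x) = 2.
Multiply by 8: 2·(2E) − 4·(2E) + 8·(7 + x) = 16, i.e. 56 + 8x − 2·(28 + 3x) = 16.
Collecting terms: 2x = 16, so x = 8.
Then 2E = 28 + 3·8 = 52, so E = 26, V = 2E/4 = 13, F = 7 + 8 = 15.

8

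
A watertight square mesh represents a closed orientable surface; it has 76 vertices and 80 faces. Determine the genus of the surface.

3

Every face is a square, so 2E = 4·80 = 320, giving E = 160.
χ = V − E + F = 76 − 160 + 80 = -4.
For a closed orientable surface χ = 2 − 2g, so g = (2 − (-4))/2 = 3.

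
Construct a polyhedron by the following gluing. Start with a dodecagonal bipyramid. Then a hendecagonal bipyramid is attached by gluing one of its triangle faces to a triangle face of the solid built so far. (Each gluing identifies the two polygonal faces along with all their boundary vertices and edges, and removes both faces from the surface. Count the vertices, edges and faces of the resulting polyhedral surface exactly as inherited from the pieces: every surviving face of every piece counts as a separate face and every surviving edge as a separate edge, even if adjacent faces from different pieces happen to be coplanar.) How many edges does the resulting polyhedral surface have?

A dodecagonal bipyramid: V=14, E=36, F=24.
Attach a hendecagonal bipyramid (V=13, E=33, F=22) along a 3-gon: merge 3 vertices and 3 edges, delete both glued faces → V=24, E=66, F=44.
Check: V − E + F = 24 − 66 + 44 = 2.

66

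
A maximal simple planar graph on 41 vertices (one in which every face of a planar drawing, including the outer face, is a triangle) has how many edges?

In a plane triangulation 3F = 2E and V − E + F = 2, so E = 3V − 6 = 3·41 − 6 = 117.

117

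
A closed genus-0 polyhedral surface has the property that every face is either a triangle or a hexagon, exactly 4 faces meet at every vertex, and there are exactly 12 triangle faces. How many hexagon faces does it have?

Let x be the number of hexagons; then F = 12 + x.
Edge–face incidences: 2E = 3·12 + 6·x = 36 + 6x.
Every vertex has degree 4, so 4V = 2E.
Euler: V − E + F = 2 ⇒ (2E)/4 − E + (12 + x) = 2.
Multiply by 8: 2·(2E) − 4·(2E) + 8·(12 + x) = 16, i.e. 96 + 8x − 2·(36 + 6x) = 16.
Collecting terms: −4x + 24 = 16, so −4x = −8, so x = 2.
Then 2E = 36 + 6·2 = 48, so E = 24, V = 2E/4 = 12, F = 12 + 2 = 14.

2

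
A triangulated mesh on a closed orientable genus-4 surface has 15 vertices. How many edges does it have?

63

χ = 2 − 2·4 = -6, and every face is a triangle so 3F = 2E.
V − E + F = -6 with E = 3F/2 gives 15 − (3/2 − 1)·F = -6, so F = 42 and E = 63.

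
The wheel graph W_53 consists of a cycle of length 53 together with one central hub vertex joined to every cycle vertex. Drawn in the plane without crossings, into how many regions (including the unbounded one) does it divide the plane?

W_53 has V = 53 + 1 = 54 vertices and E = 2·53 = 106 edges.
By Euler's formula F = 2 − V + E = 2 − 54 + 106 = 54.

54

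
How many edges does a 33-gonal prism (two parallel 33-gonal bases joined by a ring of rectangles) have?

A prism on an n-gon has two n-gon bases and n rectangular sides: V = 2·33 = 66, E = 3·33 = 99, F = 33 + 2 = 35.

99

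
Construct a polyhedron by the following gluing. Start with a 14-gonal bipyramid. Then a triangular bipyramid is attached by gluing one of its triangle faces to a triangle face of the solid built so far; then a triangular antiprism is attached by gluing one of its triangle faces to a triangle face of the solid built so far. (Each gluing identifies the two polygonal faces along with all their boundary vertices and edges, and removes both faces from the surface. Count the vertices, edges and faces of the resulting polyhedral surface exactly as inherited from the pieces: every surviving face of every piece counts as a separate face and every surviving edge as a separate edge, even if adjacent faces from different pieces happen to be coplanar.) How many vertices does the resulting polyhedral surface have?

21

A 14-gonal bipyramid: V=16, E=42, F=28.
Attach a triangular bipyramid (V=5, E=9, F=6) along a 3-gon: merge 3 vertices and 3 edges, delete both glued faces → V=18, E=48, F=32.
Attach a triangular antiprism (V=6, E=12, F=8) along a 3-gon: merge 3 vertices and 3 edges, delete both glued faces → V=21, E=57, F=38.
Check: V − E + F = 21 − 57 + 38 = 2.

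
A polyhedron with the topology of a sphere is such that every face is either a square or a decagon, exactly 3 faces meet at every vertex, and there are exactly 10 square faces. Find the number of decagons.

Let x be the number of decagons; then F = 10 + x.
Edge–face incidences: 2E = 4·10 + 10·x = 40 + 10x.
Every vertex has degree 3, so 3V = 2E.
Euler: V − E + F = 2 ⇒ (2E)/3 − E + (10 + x) = 2.
Multiply by 6: 2·(2E) − 3·(2E) + 6·(10 + x) = 12, i.e. 60 + 6x − (40 + 10x) = 12.
Collecting terms: −4x + 20 = 12, so −4x = −8, so x = 2.
Then 2E = 40 + 10·2 = 60, so E = 30, V = 2E/3 = 20, F = 10 + 2 = 12.

2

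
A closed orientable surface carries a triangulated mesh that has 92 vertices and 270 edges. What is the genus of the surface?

Every face is a triangle and each edge borders two faces, so 3F = 2·270, giving F = 180.
χ = V − E + F = 92 − 270 + 180 = 2.
For a closed orientable surface χ = 2 − 2g, so g = (2 − (2))/2 = 0.

0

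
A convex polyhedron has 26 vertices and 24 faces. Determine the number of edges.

48

Here V − E + F = 2.
E = V + F − (2) = 26 + 24 − (2) = 48.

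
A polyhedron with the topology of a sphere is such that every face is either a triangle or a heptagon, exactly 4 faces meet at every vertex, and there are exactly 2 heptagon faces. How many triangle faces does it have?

Let x be the number of triangles; then F = 2 + x.
Edge–face incidences: 2E = 7·2 + 3·x = 14 + 3x.
Every vertex has degree 4, so 4V = 2E.
Euler: V − E + F = 2 ⇒ (2E)/4 − E + (2 + x) = 2.
Multiply by 8: 2·(2E) − 4·(2E) + 8·(2 + x) = 16, i.e. 16 + 8x − 2·(14 + 3x) = 16.
Collecting terms: 2x − 12 = 16, so 2x = 28, so x = 14.
Then 2E = 14 + 3·14 = 56, so E = 28, V = 2E/4 = 14, F = 2 + 14 = 16.

14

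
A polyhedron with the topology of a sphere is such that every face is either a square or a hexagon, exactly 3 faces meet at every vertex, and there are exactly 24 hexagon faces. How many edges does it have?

84

Let x be the number of squares; then F = 24 + x.
Edge–face incidences: 2E = 6·24 + 4·x = 144 + 4x.
Every vertex has degree 3, so 3V = 2E.
Euler: V − E + F = 2 ⇒ (2E)/3 − E + (24 + x) = 2.
Multiply by 6: 2·(2E) − 3·(2E) + 6·(24 + x) = 12, i.e. 144 + 6x − (144 + 4x) = 12.
Collecting terms: 2x = 12, so x = 6.
Then 2E = 144 + 4·6 = 168, so E = 84, V = 2E/3 = 56, F = 24 + 6 = 30.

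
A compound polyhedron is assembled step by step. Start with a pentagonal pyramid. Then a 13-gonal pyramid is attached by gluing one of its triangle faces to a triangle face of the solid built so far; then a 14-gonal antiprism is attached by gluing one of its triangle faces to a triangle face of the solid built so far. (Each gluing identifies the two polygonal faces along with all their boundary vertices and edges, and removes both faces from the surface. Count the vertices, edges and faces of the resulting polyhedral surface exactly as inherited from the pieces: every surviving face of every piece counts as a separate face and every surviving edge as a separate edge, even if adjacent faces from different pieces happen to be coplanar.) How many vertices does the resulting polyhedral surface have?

42

A pentagonal pyramid: V=6, E=10, F=6.
Attach a 13-gonal pyramid (V=14, E=26, F=14) along a 3-gon: merge 3 vertices and 3 edges, delete both glued faces → V=17, E=33, F=18.
Attach a 14-gonal antiprism (V=28, E=56, F=30) along a 3-gon: merge 3 vertices and 3 edges, delete both glued faces → V=42, E=86, F=46.
Check: V − E + F = 42 − 86 + 46 = 2.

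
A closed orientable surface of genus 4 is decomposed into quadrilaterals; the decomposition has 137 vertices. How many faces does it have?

143

χ = 2 − 2·4 = -6, and every face is a square so 4F = 2E.
V − E + F = -6 with E = 4F/2 gives 137 − (4/2 − 1)·F = -6, so F = 143 and E = 286.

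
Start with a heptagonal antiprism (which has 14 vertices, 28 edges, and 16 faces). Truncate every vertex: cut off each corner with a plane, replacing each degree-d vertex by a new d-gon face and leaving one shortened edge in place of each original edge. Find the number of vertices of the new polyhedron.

56

Truncation replaces each original edge-end by a new vertex, so V′ = 2E = 56.
Each original edge survives, and each old vertex of degree d contributes d new edges; summing degrees gives Σd = 2E, so E′ = E + 2E = 3E = 84.
Each original face survives and each original vertex becomes one new face: F′ = F + V = 30.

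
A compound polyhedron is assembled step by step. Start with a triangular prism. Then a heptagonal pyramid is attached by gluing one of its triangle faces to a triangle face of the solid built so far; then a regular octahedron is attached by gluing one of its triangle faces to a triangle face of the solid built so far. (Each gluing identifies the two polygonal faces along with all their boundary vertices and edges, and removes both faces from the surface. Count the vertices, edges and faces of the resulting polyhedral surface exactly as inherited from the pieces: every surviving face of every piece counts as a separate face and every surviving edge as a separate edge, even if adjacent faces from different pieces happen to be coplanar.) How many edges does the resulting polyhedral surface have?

A triangular prism: V=6, E=9, F=5.
Attach a heptagonal pyramid (V=8, E=14, F=8) along a 3-gon: merge 3 vertices and 3 edges, delete both glued faces → V=11, E=20, F=11.
Attach a regular octahedron (V=6, E=12, F=8) along a 3-gon: merge 3 vertices and 3 edges, delete both glued faces → V=14, E=29, F=17.
Check: V − E + F = 14 − 29 + 17 = 2.

29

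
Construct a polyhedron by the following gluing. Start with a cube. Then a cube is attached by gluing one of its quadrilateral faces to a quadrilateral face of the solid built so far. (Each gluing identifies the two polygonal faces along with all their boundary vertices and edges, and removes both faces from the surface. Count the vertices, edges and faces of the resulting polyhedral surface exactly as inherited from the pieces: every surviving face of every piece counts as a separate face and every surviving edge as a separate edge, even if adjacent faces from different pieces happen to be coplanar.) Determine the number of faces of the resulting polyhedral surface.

A cube: V=8, E=12, F=6.
Attach a cube (V=8, E=12, F=6) along a 4-gon: merge 4 vertices and 4 edges, delete both glued faces → V=12, E=20, F=10.
Check: V − E + F = 12 − 20 + 10 = 2.

10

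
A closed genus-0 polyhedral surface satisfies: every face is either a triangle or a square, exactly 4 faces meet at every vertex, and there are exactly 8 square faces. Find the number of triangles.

8

Let x be the number of triangles; then F = 8 + x.
Edge–face incidences: 2E = 4·8 + 3·x = 32 + 3x.
Every vertex has degree 4, so 4V = 2E.
Euler: V − E + F = 2 ⇒ (2E)/4 − E + (8 + x) = 2.
Multiply by 8: 2·(2E) − 4·(2E) + 8·(8 + x) = 16, i.e. 64 + 8x − 2·(32 + 3x) = 16.
Collecting terms: 2x = 16, so x = 8.
Then 2E = 32 + 3·8 = 56, so E = 28, V = 2E/4 = 14, F = 8 + 8 = 16.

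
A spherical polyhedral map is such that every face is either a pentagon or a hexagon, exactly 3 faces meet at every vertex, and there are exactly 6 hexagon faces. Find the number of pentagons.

Let x be the number of pentagons; then F = 6 + x.
Edge–face incidences: 2E = 6·6 + 5·x = 36 + 5x.
Every vertex has degree 3, so 3V = 2E.
Euler: V − E + F = 2 ⇒ (2E)/3 − E + (6 + x) = 2.
Multiply by 6: 2·(2E) − 3·(2E) + 6·(6 + x) = 12, i.e. 36 + 6x − (36 + 5x) = 12.
Collecting terms: x = 12.
Then 2E = 36 + 5·12 = 96, so E = 48, V = 2E/3 = 32, F = 6 + 12 = 18.

12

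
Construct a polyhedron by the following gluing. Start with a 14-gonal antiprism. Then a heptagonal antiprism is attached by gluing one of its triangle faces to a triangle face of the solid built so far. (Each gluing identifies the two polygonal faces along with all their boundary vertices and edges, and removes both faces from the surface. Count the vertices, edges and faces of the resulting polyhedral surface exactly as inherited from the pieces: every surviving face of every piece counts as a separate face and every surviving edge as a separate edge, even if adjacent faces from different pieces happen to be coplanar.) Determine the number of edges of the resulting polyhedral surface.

81

A 14-gonal antiprism: V=28, E=56, F=30.
Attach a heptagonal antiprism (V=14, E=28, F=16) along a 3-gon: merge 3 vertices and 3 edges, delete both glued faces → V=39, E=81, F=44.
Check: V − E + F = 39 − 81 + 44 = 2.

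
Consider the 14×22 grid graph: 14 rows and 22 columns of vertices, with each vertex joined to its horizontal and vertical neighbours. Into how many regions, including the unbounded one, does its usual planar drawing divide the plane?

The grid has V = 14·22 = 308 vertices and E = 14·21 + 22·13 = 580 edges.
F = 2 − V + E = 2 − 308 + 580 = 274.

274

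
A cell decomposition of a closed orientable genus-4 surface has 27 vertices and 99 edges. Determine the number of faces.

For a closed orientable surface of genus 4, χ = 2 − 2·4 = -6.
F = -6 − V + E = -6 − 27 + 99 = 66.

66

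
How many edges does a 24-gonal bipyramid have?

A bipyramid over an n-gon has 2n triangular faces and n + 2 vertices: V = 24 + 2 = 26, E = 3·24 = 72, F = 2·24 = 48.

72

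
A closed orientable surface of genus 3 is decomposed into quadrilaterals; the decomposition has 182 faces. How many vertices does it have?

178

χ = 2 − 2·3 = -4, and every face is a square so 4F = 2E.
E = 4·182/2 = 364. Then V = -4 + E − F = -4 + 364 − 182 = 178.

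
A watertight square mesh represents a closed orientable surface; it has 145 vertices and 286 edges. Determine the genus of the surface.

Every face is a square and each edge borders two faces, so 4F = 2·286, giving F = 143.
χ = V − E + F = 145 − 286 + 143 = 2.
For a closed orientable surface χ = 2 − 2g, so g = (2 − (2))/2 = 0.

0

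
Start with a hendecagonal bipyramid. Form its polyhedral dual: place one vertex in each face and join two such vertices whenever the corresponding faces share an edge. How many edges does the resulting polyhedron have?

The base solid has V = 13, E = 33, F = 22.
The dual swaps V and F and preserves E: V′ = F = 22, E′ = E = 33, F′ = V = 13.

33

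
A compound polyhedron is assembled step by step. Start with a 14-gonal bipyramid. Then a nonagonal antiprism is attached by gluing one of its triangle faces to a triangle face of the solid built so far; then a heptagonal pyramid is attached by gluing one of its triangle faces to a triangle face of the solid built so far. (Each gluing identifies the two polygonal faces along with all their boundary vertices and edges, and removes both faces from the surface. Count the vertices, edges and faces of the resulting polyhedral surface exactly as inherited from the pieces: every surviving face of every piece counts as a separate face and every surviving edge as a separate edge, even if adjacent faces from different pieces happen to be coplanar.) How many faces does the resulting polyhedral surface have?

52

A 14-gonal bipyramid: V=16, E=42, F=28.
Attach a nonagonal antiprism (V=18, E=36, F=20) along a 3-gon: merge 3 vertices and 3 edges, delete both glued faces → V=31, E=75, F=46.
Attach a heptagonal pyramid (V=8, E=14, F=8) along a 3-gon: merge 3 vertices and 3 edges, delete both glued faces → V=36, E=86, F=52.
Check: V − E + F = 36 − 86 + 52 = 2.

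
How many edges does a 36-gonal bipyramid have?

A bipyramid over an n-gon has 2n triangular faces and n + 2 vertices: V = 36 + 2 = 38, E = 3·36 = 108, F = 2·36 = 72.
Check: V − E + F = 38 − 108 + 72 = 2.

108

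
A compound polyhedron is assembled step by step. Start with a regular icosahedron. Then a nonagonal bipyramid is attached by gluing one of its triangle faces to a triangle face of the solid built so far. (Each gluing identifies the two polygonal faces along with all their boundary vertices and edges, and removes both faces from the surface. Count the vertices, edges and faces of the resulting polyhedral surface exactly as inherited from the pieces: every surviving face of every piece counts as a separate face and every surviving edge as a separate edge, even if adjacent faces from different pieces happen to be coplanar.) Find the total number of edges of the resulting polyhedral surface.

54

A regular icosahedron: V=12, E=30, F=20.
Attach a nonagonal bipyramid (V=11, E=27, F=18) along a 3-gon: merge 3 vertices and 3 edges, delete both glued faces → V=20, E=54, F=36.
Check: V − E + F = 20 − 54 + 36 = 2.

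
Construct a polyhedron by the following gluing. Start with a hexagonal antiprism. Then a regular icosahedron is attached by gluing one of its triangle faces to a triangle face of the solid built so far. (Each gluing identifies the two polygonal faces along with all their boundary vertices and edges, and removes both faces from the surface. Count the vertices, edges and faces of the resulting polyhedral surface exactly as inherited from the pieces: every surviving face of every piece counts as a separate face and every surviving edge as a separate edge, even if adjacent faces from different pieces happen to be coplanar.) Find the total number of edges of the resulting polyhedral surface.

A hexagonal antiprism: V=12, E=24, F=14.
Attach a regular icosahedron (V=12, E=30, F=20) along a 3-gon: merge 3 vertices and 3 edges, delete both glued faces → V=21, E=51, F=32.
Check: V − E + F = 21 − 51 + 32 = 2.

51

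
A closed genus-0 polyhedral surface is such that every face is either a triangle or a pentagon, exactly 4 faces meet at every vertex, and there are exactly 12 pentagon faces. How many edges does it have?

60

Let x be the number of triangles; then F = 12 + x.
Edge–face incidences: 2E = 5·12 + 3·x = 60 + 3x.
Every vertex has degree 4, so 4V = 2E.
Euler: V − E + F = 2 ⇒ (2E)/4 − E + (12 + x) = 2.
Multiply by 8: 2·(2E) − 4·(2E) + 8·(12 + x) = 16, i.e. 96 + 8x − 2·(60 + 3x) = 16.
Collecting terms: 2x − 24 = 16, so 2x = 40, so x = 20.
Then 2E = 60 + 3·20 = 120, so E = 60, V = 2E/4 = 30, F = 12 + 20 = 32.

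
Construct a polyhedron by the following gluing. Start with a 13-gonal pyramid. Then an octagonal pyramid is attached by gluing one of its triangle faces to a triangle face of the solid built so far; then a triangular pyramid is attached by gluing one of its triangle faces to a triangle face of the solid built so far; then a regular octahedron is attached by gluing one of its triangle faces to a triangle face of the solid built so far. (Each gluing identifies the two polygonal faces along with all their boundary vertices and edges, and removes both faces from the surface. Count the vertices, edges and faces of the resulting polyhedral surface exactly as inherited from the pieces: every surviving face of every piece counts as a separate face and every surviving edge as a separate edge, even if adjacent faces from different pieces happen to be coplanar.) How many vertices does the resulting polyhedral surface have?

24

A 13-gonal pyramid: V=14, E=26, F=14.
Attach an octagonal pyramid (V=9, E=16, F=9) along a 3-gon: merge 3 vertices and 3 edges, delete both glued faces → V=20, E=39, F=21.
Attach a triangular pyramid (V=4, E=6, F=4) along a 3-gon: merge 3 vertices and 3 edges, delete both glued faces → V=21, E=42, F=23.
Attach a regular octahedron (V=6, E=12, F=8) along a 3-gon: merge 3 vertices and 3 edges, delete both glued faces → V=24, E=51, F=29.
Check: V − E + F = 24 − 51 + 29 = 2.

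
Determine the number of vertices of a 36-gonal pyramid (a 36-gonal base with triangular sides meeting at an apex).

37

A pyramid on an n-gon base has one n-gon and n triangles: V = 36 + 1 = 37, E = 2·36 = 72, F = 36 + 1 = 37.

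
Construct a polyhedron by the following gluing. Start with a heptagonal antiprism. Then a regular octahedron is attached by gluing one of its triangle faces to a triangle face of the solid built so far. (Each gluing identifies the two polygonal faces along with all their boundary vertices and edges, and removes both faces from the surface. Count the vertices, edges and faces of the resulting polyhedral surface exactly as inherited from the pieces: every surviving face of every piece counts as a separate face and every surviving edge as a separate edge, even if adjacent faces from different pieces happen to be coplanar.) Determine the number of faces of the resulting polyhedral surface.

A heptagonal antiprism: V=14, E=28, F=16.
Attach a regular octahedron (V=6, E=12, F=8) along a 3-gon: merge 3 vertices and 3 edges, delete both glued faces → V=17, E=37, F=22.
Check: V − E + F = 17 − 37 + 22 = 2.

22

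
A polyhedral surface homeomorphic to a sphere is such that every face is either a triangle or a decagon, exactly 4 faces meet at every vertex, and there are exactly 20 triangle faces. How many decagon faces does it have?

2

Let x be the number of decagons; then F = 20 + x.
Edge–face incidences: 2E = 3·20 + 10·x = 60 + 10x.
Every vertex has degree 4, so 4V = 2E.
Euler: V − E + F = 2 ⇒ (2E)/4 − E + (20 + x) = 2.
Multiply by 8: 2·(2E) − 4·(2E) + 8·(20 + x) = 16, i.e. 160 + 8x − 2·(60 + 10x) = 16.
Collecting terms: −12x + 40 = 16, so −12x = −24, so x = 2.
Then 2E = 60 + 10·2 = 80, so E = 40, V = 2E/4 = 20, F = 20 + 2 = 22.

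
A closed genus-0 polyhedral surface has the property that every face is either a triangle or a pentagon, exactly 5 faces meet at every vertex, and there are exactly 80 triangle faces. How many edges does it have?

Let x be the number of pentagons; then F = 80 + x.
Edge–face incidences: 2E = 3·80 + 5·x = 240 + 5x.
Every vertex has degree 5, so 5V = 2E.
Euler: V − E + F = 2 ⇒ (2E)/5 − E + (80 + x) = 2.
Multiply by 10: 2·(2E) − 5·(2E) + 10·(80 + x) = 20, i.e. 800 + 10x − 3·(240 + 5x) = 20.
Collecting terms: −5x + 80 = 20, so −5x = −60, so x = 12.
Then 2E = 240 + 5·12 = 300, so E = 150, V = 2E/5 = 60, F = 80 + 12 = 92.

150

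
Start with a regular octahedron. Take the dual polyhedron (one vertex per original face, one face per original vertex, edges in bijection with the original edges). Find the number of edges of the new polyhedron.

The base solid has V = 6, E = 12, F = 8.
The dual swaps V and F and preserves E: V′ = F = 8, E′ = E = 12, F′ = V = 6.

12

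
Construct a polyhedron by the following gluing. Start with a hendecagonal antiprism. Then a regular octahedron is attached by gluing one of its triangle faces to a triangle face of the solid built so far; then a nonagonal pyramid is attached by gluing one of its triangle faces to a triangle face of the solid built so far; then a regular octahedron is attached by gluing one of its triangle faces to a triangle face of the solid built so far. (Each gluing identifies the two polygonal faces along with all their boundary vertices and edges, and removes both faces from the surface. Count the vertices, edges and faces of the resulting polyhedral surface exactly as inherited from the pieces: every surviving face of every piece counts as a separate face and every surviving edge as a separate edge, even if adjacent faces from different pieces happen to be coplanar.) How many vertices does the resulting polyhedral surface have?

35

A hendecagonal antiprism: V=22, E=44, F=24.
Attach a regular octahedron (V=6, E=12, F=8) along a 3-gon: merge 3 vertices and 3 edges, delete both glued faces → V=25, E=53, F=30.
Attach a nonagonal pyramid (V=10, E=18, F=10) along a 3-gon: merge 3 vertices and 3 edges, delete both glued faces → V=32, E=68, F=38.
Attach a regular octahedron (V=6, E=12, F=8) along a 3-gon: merge 3 vertices and 3 edges, delete both glued faces → V=35, E=77, F=44.
Check: V − E + F = 35 − 77 + 44 = 2.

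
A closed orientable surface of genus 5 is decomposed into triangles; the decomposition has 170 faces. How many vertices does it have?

χ = 2 − 2·5 = -8, and every face is a triangle so 3F = 2E.
E = 3·170/2 = 255. Then V = -8 + E − F = -8 + 255 − 170 = 77.

77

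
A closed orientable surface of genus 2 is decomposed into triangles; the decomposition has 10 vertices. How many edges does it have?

36

χ = 2 − 2·2 = -2, and every face is a triangle so 3F = 2E.
V − E + F = -2 with E = 3F/2 gives 10 − (3/2 − 1)·F = -2, so F = 24 and E = 36.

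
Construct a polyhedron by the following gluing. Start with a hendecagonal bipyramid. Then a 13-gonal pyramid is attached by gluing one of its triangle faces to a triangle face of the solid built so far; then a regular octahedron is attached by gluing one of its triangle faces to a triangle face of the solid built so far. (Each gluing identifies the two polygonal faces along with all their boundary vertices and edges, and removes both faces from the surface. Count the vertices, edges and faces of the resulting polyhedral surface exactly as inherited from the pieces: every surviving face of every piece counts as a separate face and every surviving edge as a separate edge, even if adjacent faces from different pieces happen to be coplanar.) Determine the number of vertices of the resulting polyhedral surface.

27

A hendecagonal bipyramid: V=13, E=33, F=22.
Attach a 13-gonal pyramid (V=14, E=26, F=14) along a 3-gon: merge 3 vertices and 3 edges, delete both glued faces → V=24, E=56, F=34.
Attach a regular octahedron (V=6, E=12, F=8) along a 3-gon: merge 3 vertices and 3 edges, delete both glued faces → V=27, E=65, F=40.
Check: V − E + F = 27 − 65 + 40 = 2.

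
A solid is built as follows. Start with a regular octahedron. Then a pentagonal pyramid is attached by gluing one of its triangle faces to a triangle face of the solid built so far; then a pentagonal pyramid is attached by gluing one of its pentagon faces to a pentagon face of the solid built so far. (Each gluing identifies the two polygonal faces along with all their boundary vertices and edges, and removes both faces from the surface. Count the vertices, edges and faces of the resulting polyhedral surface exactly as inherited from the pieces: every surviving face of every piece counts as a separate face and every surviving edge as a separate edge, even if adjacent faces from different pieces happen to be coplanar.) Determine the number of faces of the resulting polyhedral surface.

16

A regular octahedron: V=6, E=12, F=8.
Attach a pentagonal pyramid (V=6, E=10, F=6) along a 3-gon: merge 3 vertices and 3 edges, delete both glued faces → V=9, E=19, F=12.
Attach a pentagonal pyramid (V=6, E=10, F=6) along a 5-gon: merge 5 vertices and 5 edges, delete both glued faces → V=10, E=24, F=16.
Check: V − E + F = 10 − 24 + 16 = 2.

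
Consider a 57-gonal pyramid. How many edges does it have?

114

A pyramid on an n-gon base has one n-gon and n triangles: V = 57 + 1 = 58, E = 2·57 = 114, F = 57 + 1 = 58.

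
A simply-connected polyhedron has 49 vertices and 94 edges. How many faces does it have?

47

Here V − E + F = 2.
F = 2 − V + E = 2 − 49 + 94 = 47.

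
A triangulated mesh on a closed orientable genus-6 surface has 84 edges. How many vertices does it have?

χ = 2 − 2·6 = -10, and every face is a triangle so 3F = 2E.
F = 2E/3 = 56. Then V = -10 + E − F = -10 + 84 − 56 = 18.

18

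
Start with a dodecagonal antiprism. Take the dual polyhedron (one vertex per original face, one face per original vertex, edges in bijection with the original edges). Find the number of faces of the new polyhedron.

24

The base solid has V = 24, E = 48, F = 26.
The dual swaps V and F and preserves E: V′ = F = 26, E′ = E = 48, F′ = V = 24.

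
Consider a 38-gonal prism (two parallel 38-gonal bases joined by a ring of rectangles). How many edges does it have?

114

A prism on an n-gon has two n-gon bases and n rectangular sides: V = 2·38 = 76, E = 3·38 = 114, F = 38 + 2 = 40.
Check: V − E + F = 76 − 114 + 40 = 2.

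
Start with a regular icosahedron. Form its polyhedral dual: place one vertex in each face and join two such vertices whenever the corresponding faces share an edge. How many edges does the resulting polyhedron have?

30

The base solid has V = 12, E = 30, F = 20.
The dual swaps V and F and preserves E: V′ = F = 20, E′ = E = 30, F′ = V = 12.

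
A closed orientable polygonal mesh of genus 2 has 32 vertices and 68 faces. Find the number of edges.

For a closed orientable surface of genus 2, χ = 2 − 2·2 = -2.
E = V + F − (-2) = 32 + 68 − (-2) = 102.

102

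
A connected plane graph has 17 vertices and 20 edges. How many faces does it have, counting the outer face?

Euler's formula for a connected plane graph: V − E + F = 2, so F = 2 − 17 + 20 = 5.

5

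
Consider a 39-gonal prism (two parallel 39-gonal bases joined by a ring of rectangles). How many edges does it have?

A prism on an n-gon has two n-gon bases and n rectangular sides: V = 2·39 = 78, E = 3·39 = 117, F = 39 + 2 = 41.

117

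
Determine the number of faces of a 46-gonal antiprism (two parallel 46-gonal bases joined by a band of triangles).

An antiprism on an n-gon has two n-gon caps and 2n triangles: V = 2·46 = 92, E = 4·46 = 184, F = 2·46 + 2 = 94.
Check: V − E + F = 92 − 184 + 94 = 2.

94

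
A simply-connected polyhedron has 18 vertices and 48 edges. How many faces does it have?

Here V − E + F = 2.
F = 2 − V + E = 2 − 18 + 48 = 32.

32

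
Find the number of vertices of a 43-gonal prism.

86

A prism on an n-gon has two n-gon bases and n rectangular sides: V = 2·43 = 86, E = 3·43 = 129, F = 43 + 2 = 45.
Check: V − E + F = 86 − 129 + 45 = 2.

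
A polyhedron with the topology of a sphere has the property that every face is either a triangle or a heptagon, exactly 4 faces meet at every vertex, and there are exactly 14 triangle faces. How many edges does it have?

28

Let x be the number of heptagons; then F = 14 + x.
Edge–face incidences: 2E = 3·14 + 7·x = 42 + 7x.
Every vertex has degree 4, so 4V = 2E.
Euler: V − E + F = 2 ⇒ (2E)/4 − E + (14 + x) = 2.
Multiply by 8: 2·(2E) − 4·(2E) + 8·(14 + x) = 16, i.e. 112 + 8x − 2·(42 + 7x) = 16.
Collecting terms: −6x + 28 = 16, so −6x = −12, so x = 2.
Then 2E = 42 + 7·2 = 56, so E = 28, V = 2E/4 = 14, F = 14 + 2 = 16.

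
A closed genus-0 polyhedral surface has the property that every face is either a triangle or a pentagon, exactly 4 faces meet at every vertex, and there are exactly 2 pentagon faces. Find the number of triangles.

Let x be the number of triangles; then F = 2 + x.
Edge–face incidences: 2E = 5·2 + 3·x = 10 + 3x.
Every vertex has degree 4, so 4V = 2E.
Euler: V − E + F = 2 ⇒ (2E)/4 − E + (2 + x) = 2.
Multiply by 8: 2·(2E) − 4·(2E) + 8·(2 + x) = 16, i.e. 16 + 8x − 2·(10 + 3x) = 16.
Collecting terms: 2x − 4 = 16, so 2x = 20, so x = 10.
Then 2E = 10 + 3·10 = 40, so E = 20, V = 2E/4 = 10, F = 2 + 10 = 12.

10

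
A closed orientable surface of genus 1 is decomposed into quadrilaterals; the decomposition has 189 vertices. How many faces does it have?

χ = 2 − 2·1 = 0, and every face is a square so 4F = 2E.
V − E + F = 0 with E = 4F/2 gives 189 − (4/2 − 1)·F = 0, so F = 189 and E = 378.

189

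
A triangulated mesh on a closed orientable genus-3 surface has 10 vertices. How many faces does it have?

28

χ = 2 − 2·3 = -4, and every face is a triangle so 3F = 2E.
V − E + F = -4 with E = 3F/2 gives 10 − (3/2 − 1)·F = -4, so F = 28 and E = 42.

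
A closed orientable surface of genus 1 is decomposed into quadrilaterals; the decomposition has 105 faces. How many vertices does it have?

χ = 2 − 2·1 = 0, and every face is a square so 4F = 2E.
E = 4·105/2 = 210. Then V = 0 + E − F = 0 + 210 − 105 = 105.

105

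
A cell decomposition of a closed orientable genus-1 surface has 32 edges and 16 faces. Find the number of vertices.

For a closed orientable surface of genus 1, χ = 2 − 2·1 = 0.
V = 0 + E − F = 0 + 32 − 16 = 16.

16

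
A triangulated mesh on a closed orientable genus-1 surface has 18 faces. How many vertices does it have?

9

χ = 2 − 2·1 = 0, and every face is a triangle so 3F = 2E.
E = 3·18/2 = 27. Then V = 0 + E − F = 0 + 27 − 18 = 9.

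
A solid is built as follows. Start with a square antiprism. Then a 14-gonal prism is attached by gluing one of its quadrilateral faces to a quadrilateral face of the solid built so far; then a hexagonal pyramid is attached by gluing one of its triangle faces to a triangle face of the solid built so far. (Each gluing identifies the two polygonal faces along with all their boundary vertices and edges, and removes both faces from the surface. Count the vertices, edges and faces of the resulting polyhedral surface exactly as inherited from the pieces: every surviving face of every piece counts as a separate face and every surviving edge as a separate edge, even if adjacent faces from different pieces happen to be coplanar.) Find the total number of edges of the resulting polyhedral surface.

A square antiprism: V=8, E=16, F=10.
Attach a 14-gonal prism (V=28, E=42, F=16) along a 4-gon: merge 4 vertices and 4 edges, delete both glued faces → V=32, E=54, F=24.
Attach a hexagonal pyramid (V=7, E=12, F=7) along a 3-gon: merge 3 vertices and 3 edges, delete both glued faces → V=36, E=63, F=29.
Check: V − E + F = 36 − 63 + 29 = 2.

63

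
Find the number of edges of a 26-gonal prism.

A prism on an n-gon has two n-gon bases and n rectangular sides: V = 2·26 = 52, E = 3·26 = 78, F = 26 + 2 = 28.

78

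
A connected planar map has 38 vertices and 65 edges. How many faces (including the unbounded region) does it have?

29

Euler's formula for a connected plane graph: V − E + F = 2, so F = 2 − 38 + 65 = 29.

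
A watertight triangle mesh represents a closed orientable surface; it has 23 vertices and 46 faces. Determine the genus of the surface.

Every face is a triangle, so 2E = 3·46 = 138, giving E = 69.
χ = V − E + F = 23 − 69 + 46 = 0.
For a closed orientable surface χ = 2 − 2g, so g = (2 − (0))/2 = 1.

1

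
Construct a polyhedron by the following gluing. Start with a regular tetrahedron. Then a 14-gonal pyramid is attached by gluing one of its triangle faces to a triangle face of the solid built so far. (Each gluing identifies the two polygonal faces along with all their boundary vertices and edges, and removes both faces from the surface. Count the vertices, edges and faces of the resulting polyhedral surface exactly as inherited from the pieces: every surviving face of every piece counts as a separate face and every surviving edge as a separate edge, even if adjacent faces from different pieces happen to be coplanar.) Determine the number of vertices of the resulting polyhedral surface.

16

A regular tetrahedron: V=4, E=6, F=4.
Attach a 14-gonal pyramid (V=15, E=28, F=15) along a 3-gon: merge 3 vertices and 3 edges, delete both glued faces → V=16, E=31, F=17.
Check: V − E + F = 16 − 31 + 17 = 2.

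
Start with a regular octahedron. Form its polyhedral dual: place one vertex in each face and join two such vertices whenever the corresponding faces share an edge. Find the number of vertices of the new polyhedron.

8

The base solid has V = 6, E = 12, F = 8.
The dual swaps V and F and preserves E: V′ = F = 8, E′ = E = 12, F′ = V = 6.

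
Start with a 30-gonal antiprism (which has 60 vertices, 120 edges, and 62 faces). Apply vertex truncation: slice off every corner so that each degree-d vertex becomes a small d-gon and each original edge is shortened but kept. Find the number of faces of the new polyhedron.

122

Truncation replaces each original edge-end by a new vertex, so V′ = 2E = 240.
Each original edge survives, and each old vertex of degree d contributes d new edges; summing degrees gives Σd = 2E, so E′ = E + 2E = 3E = 360.
Each original face survives and each original vertex becomes one new face: F′ = F + V = 122.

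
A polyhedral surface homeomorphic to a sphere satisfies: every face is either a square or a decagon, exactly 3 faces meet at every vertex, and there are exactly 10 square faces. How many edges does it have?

30

Let x be the number of decagons; then F = 10 + x.
Edge–face incidences: 2E = 4·10 + 10·x = 40 + 10x.
Every vertex has degree 3, so 3V = 2E.
Euler: V − E + F = 2 ⇒ (2E)/3 − E + (10 + x) = 2.
Multiply by 6: 2·(2E) − 3·(2E) + 6·(10 + x) = 12, i.e. 60 + 6x − (40 + 10x) = 12.
Collecting terms: −4x + 20 = 12, so −4x = −8, so x = 2.
Then 2E = 40 + 10·2 = 60, so E = 30, V = 2E/3 = 20, F = 10 + 2 = 12.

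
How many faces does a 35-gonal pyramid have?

A pyramid on an n-gon base has one n-gon and n triangles: V = 35 + 1 = 36, E = 2·35 = 70, F = 35 + 1 = 36.

36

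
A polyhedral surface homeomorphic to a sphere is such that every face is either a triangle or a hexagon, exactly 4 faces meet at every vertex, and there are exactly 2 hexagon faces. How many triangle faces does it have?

12

Let x be the number of triangles; then F = 2 + x.
Edge–face incidences: 2E = 6·2 + 3·x = 12 + 3x.
Every vertex has degree 4, so 4V = 2E.
Euler: V − E + F = 2 ⇒ (2E)/4 − E + (2 + x) = 2.
Multiply by 8: 2·(2E) − 4·(2E) + 8·(2 + x) = 16, i.e. 16 + 8x − 2·(12 + 3x) = 16.
Collecting terms: 2x − 8 = 16, so 2x = 24, so x = 12.
Then 2E = 12 + 3·12 = 48, so E = 24, V = 2E/4 = 12, F = 2 + 12 = 14.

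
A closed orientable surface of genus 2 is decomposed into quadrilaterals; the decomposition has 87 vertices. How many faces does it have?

χ = 2 − 2·2 = -2, and every face is a square so 4F = 2E.
V − E + F = -2 with E = 4F/2 gives 87 − (4/2 − 1)·F = -2, so F = 89 and E = 178.

89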